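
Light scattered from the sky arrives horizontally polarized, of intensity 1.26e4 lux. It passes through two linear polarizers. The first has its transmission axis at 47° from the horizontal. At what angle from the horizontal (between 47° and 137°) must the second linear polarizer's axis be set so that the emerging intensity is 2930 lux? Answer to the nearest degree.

I₁ = I₀ cos²(47° − 0°) = I₀ cos²(47°) = 0.4651 I₀.
Target fraction: 2930 / 1.26e4 lux = 0.2325 of I₀.
Need I₂/I₀ = 0.2325, so cos²(θ − 47°) = 0.2325 / 0.4651 = 0.5.
θ − 47° = arccos(√0.5) = 45.0°, giving θ ≈ 47 + 45.0 = 92.0°.

θ ≈ 92°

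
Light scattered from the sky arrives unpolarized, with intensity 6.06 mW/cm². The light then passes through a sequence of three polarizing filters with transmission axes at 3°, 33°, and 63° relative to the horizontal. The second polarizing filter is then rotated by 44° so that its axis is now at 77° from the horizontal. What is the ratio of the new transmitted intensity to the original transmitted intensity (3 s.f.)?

I_new/I_old ≈ 0.127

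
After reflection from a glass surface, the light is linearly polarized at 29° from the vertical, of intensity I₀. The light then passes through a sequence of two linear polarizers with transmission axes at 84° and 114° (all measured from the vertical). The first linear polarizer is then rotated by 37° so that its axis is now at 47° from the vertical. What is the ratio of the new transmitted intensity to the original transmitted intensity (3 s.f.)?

Before rotation:
I₁ = I₀ cos²(84° − 29°) = I₀ cos²(55°) = 0.329 I₀.
I₂ = I₁ cos²(114° − 84°) = 0.329 I₀ · cos²(30°) = 0.2467 I₀.
After rotation:
I₁ = I₀ cos²(47° − 29°) = I₀ cos²(18°) = 0.9045 I₀.
I₂ = I₁ cos²(114° − 47°) = 0.9045 I₀ · cos²(67°) = 0.1381 I₀.
Ratio = 0.1381 / 0.2467 = 0.5597.

I_new/I_old ≈ 0.560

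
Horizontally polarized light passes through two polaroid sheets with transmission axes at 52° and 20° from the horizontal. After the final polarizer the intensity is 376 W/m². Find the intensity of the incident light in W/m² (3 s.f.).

I₁ = I₀ cos²(52° − 0°) = I₀ cos²(52°) = 0.379 I₀.
I₂ = I₁ cos²(20° − 52°) = 0.379 I₀ · cos²(32°) = 0.2726 I₀.
So 376 W/m² = 0.2726 I₀, giving I₀ = 376/0.2726 = 1379 W/m².

I₀ ≈ 1380 W/m²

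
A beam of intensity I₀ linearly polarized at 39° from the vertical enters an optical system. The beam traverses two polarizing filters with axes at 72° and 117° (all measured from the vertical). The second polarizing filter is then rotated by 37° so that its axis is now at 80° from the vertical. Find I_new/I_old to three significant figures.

I_new/I_old ≈ 1.96

Before rotation:
I₁ = I₀ cos²(72° − 39°) = I₀ cos²(33°) = 0.7034 I₀.
I₂ = I₁ cos²(117° − 72°) = 0.7034 I₀ · cos²(45°) = 0.3517 I₀.
After rotation:
I₁ = I₀ cos²(72° − 39°) = I₀ cos²(33°) = 0.7034 I₀.
I₂ = I₁ cos²(80° − 72°) = 0.7034 I₀ · cos²(8°) = 0.6897 I₀.
Ratio = 0.6897 / 0.3517 = 1.961.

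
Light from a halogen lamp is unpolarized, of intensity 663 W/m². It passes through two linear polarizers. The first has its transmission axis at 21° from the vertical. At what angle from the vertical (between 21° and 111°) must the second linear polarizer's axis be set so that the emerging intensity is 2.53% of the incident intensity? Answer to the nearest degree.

θ ≈ 98°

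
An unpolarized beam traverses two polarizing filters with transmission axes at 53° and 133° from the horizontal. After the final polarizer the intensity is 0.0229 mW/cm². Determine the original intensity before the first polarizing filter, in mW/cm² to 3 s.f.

I₀ ≈ 1.52 mW/cm²

Unpolarized light through the first polarizer → I₁ = ½ I₀, now polarized at 53°.
I₂ = I₁ cos²(133° − 53°) = 0.5 I₀ · cos²(80°) = 0.01508 I₀.
So 0.0229 mW/cm² = 0.01508 I₀, giving I₀ = 0.0229/0.01508 = 1.519 mW/cm².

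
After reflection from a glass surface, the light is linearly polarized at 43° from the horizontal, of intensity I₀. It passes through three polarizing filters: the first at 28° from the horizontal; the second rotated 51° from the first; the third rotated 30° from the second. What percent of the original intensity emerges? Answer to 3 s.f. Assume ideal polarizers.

≈ 27.7%

I₁ = I₀ cos²(28° − 43°) = I₀ cos²(15°) = 0.933 I₀.
I₂ = I₁ cos²(51°) = 0.933 · 0.396 I₀ = 0.3695 I₀.
I₃ = I₂ cos²(30°) = 0.3695 · 0.75 I₀ = 0.2771 I₀.
That is 27.71% of the incident intensity.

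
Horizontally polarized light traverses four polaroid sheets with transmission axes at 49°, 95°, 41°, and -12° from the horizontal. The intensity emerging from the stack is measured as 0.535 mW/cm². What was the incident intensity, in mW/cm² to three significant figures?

I₀ ≈ 20.6 mW/cm²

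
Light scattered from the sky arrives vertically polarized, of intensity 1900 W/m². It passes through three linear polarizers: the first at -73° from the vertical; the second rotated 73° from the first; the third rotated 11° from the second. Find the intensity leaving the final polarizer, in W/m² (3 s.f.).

I₁ = 1900 W/m² · cos²(73°) = 162.4 W/m².
I₂ = I₁ · cos²(73°) = 162.4 · 0.08548 = 13.88 W/m².
I₃ = I₂ · cos²(11°) = 13.88 · 0.9636 = 13.38 W/m².

I ≈ 13.4 W/m²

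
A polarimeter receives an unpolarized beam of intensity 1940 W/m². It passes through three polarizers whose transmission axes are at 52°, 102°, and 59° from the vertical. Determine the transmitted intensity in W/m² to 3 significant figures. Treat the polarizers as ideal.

I ≈ 214 W/m²

Unpolarized light through the first polarizer → I₁ = 1940 W/m²/2 = 970 W/m², polarized at 52°.
I₂ = I₁ · cos²(50°) = 970 · 0.4132 = 400.8 W/m².
I₃ = I₂ · cos²(43°) = 400.8 · 0.5349 = 214.4 W/m².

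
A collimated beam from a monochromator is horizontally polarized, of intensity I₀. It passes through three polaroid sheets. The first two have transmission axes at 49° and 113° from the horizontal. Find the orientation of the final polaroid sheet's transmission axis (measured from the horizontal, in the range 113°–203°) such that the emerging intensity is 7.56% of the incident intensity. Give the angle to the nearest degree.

θ ≈ 130°

I₁ = I₀ cos²(49° − 0°) = I₀ cos²(49°) = 0.4304 I₀.
I₂ = I₁ cos²(113° − 49°) = 0.4304 I₀ · cos²(64°) = 0.08271 I₀.
Need I₃/I₀ = 0.0756, so cos²(θ − 113°) = 0.0756 / 0.08271 = 0.914.
θ − 113° = arccos(√0.914) = 17.1°, giving θ ≈ 113 + 17.1 = 130.1°.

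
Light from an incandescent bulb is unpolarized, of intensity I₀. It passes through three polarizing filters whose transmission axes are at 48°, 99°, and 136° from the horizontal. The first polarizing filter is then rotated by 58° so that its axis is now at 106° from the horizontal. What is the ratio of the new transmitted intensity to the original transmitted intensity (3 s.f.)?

I_new/I_old ≈ 2.49

Before rotation:
Unpolarized light through the first polarizer → I₁ = ½ I₀, now polarized at 48°.
I₂ = I₁ cos²(99° − 48°) = 0.5 I₀ · cos²(51°) = 0.198 I₀.
I₃ = I₂ cos²(136° − 99°) = 0.198 I₀ · cos²(37°) = 0.1263 I₀.
After rotation:
Unpolarized light through the first polarizer → I₁ = ½ I₀, now polarized at 106°.
I₂ = I₁ cos²(99° − 106°) = 0.5 I₀ · cos²(7°) = 0.4926 I₀.
I₃ = I₂ cos²(136° − 99°) = 0.4926 I₀ · cos²(37°) = 0.3142 I₀.
Ratio = 0.3142 / 0.1263 = 2.487.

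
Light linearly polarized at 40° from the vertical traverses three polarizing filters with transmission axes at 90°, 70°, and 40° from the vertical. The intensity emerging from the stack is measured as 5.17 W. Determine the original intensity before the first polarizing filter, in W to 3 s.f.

I₀ ≈ 18.9 W

I₁ = I₀ cos²(90° − 40°) = I₀ cos²(50°) = 0.4132 I₀.
I₂ = I₁ cos²(70° − 90°) = 0.4132 I₀ · cos²(20°) = 0.3648 I₀.
I₃ = I₂ cos²(40° − 70°) = 0.3648 I₀ · cos²(30°) = 0.2736 I₀.
So 5.17 W = 0.2736 I₀, giving I₀ = 5.17/0.2736 = 18.89 W.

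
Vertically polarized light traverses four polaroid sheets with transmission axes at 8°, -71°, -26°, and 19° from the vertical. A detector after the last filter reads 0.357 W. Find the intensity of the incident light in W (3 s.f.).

I₁ = I₀ cos²(8° − 0°) = I₀ cos²(8°) = 0.9806 I₀.
I₂ = I₁ cos²(-71° − 8°) = 0.9806 I₀ · cos²(79°) = 0.0357 I₀.
I₃ = I₂ cos²(-26° + 71°) = 0.0357 I₀ · cos²(45°) = 0.01785 I₀.
I₄ = I₃ cos²(19° + 26°) = 0.01785 I₀ · cos²(45°) = 0.008926 I₀.
So 0.357 W = 0.008926 I₀, giving I₀ = 0.357/0.008926 = 40 W.

I₀ ≈ 40.0 W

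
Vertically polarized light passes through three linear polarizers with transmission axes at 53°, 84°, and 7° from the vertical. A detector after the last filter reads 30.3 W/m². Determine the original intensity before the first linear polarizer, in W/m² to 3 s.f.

I₀ ≈ 2250 W/m²

I₁ = I₀ cos²(53° − 0°) = I₀ cos²(53°) = 0.3622 I₀.
I₂ = I₁ cos²(84° − 53°) = 0.3622 I₀ · cos²(31°) = 0.2661 I₀.
I₃ = I₂ cos²(7° − 84°) = 0.2661 I₀ · cos²(77°) = 0.01347 I₀.
So 30.3 W/m² = 0.01347 I₀, giving I₀ = 30.3/0.01347 = 2250 W/m².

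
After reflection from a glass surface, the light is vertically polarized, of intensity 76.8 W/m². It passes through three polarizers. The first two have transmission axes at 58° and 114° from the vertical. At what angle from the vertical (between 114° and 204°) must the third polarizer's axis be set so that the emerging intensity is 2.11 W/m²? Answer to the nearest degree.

θ ≈ 170°

I₁ = I₀ cos²(58° − 0°) = I₀ cos²(58°) = 0.2808 I₀.
I₂ = I₁ cos²(114° − 58°) = 0.2808 I₀ · cos²(56°) = 0.08781 I₀.
Target fraction: 2.11 / 76.8 W/m² = 0.02747 of I₀.
Need I₃/I₀ = 0.02747, so cos²(θ − 114°) = 0.02747 / 0.08781 = 0.3129.
θ − 114° = arccos(√0.3129) = 56.0°, giving θ ≈ 114 + 56.0 = 170.0°.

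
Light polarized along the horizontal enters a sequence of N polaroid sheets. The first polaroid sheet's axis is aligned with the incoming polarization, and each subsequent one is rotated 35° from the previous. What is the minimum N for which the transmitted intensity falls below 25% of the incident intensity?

First polarizer is aligned with the polarization: full transmission.
Each further stage multiplies by cos²(35°) = 0.671.
After N polarizers: T = 0.671^(N−1). Require T < 0.25 ⇒ N−1 > ln(0.25)/ln(0.671) = 3.47, so N−1 ≥ 4 and N = 5.
Check: N=5 gives T = 0.2027 < 0.25; N=4 gives T = 0.3021.

N = 5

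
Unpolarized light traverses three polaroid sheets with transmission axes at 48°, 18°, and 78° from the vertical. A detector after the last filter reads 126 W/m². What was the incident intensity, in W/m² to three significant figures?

I₀ ≈ 1340 W/m²

Unpolarized light through the first polarizer → I₁ = ½ I₀, now polarized at 48°.
I₂ = I₁ cos²(18° − 48°) = 0.5 I₀ · cos²(30°) = 0.375 I₀.
I₃ = I₂ cos²(78° − 18°) = 0.375 I₀ · cos²(60°) = 0.09375 I₀.
So 126 W/m² = 0.09375 I₀, giving I₀ = 126/0.09375 = 1344 W/m².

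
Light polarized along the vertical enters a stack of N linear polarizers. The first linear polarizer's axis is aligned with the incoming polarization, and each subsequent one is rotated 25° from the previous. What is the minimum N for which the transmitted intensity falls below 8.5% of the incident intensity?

N = 14

First polarizer is aligned with the polarization: full transmission.
Each further stage multiplies by cos²(25°) = 0.8214.
After N polarizers: T = 0.8214^(N−1). Require T < 0.085 ⇒ N−1 > ln(0.085)/ln(0.8214) = 12.53, so N−1 ≥ 13 and N = 14.
Check: N=14 gives T = 0.07748 < 0.085; N=13 gives T = 0.09432.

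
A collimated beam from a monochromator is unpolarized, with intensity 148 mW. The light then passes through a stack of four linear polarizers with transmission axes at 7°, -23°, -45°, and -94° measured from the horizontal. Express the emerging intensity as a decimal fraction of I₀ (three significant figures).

I/I₀ ≈ 0.139

Unpolarized light through the first polarizer → I₁ = 148 mW/2 = 74 mW, polarized at 7°.
I₂ = I₁ · cos²(30°) = 74 · 0.75 = 55.5 mW.
I₃ = I₂ · cos²(22°) = 55.5 · 0.8597 = 47.71 mW.
I₄ = I₃ · cos²(49°) = 47.71 · 0.4304 = 20.54 mW.
Transmitted fraction = 0.1388.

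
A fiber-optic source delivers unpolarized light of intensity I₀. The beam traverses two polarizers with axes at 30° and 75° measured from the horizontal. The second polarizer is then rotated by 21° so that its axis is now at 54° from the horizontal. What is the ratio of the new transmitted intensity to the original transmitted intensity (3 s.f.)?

Before rotation:
Unpolarized light through the first polarizer → I₁ = ½ I₀, now polarized at 30°.
I₂ = I₁ cos²(75° − 30°) = 0.5 I₀ · cos²(45°) = 0.25 I₀.
After rotation:
Unpolarized light through the first polarizer → I₁ = ½ I₀, now polarized at 30°.
I₂ = I₁ cos²(54° − 30°) = 0.5 I₀ · cos²(24°) = 0.4173 I₀.
Ratio = 0.4173 / 0.25 = 1.669.

I_new/I_old ≈ 1.67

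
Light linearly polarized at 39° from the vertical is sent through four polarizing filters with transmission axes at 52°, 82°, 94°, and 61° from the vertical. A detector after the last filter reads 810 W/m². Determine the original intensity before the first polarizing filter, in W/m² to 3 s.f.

I₀ ≈ 1690 W/m²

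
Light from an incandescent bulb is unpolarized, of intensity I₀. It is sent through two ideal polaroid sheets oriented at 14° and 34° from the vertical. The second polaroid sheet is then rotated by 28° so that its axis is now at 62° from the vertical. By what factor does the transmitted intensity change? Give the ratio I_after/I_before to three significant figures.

Before rotation:
Unpolarized light through the first polarizer → I₁ = ½ I₀, now polarized at 14°.
I₂ = I₁ cos²(34° − 14°) = 0.5 I₀ · cos²(20°) = 0.4415 I₀.
After rotation:
Unpolarized light through the first polarizer → I₁ = ½ I₀, now polarized at 14°.
I₂ = I₁ cos²(62° − 14°) = 0.5 I₀ · cos²(48°) = 0.2239 I₀.
Ratio = 0.2239 / 0.4415 = 0.507.

I_new/I_old ≈ 0.507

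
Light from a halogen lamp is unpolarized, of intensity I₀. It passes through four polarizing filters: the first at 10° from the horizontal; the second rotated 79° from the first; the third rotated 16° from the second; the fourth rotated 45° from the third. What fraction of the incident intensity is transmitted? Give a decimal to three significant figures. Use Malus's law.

≈ 0.00841 I₀

Unpolarized light through the first polarizer → I₁ = ½ I₀, now polarized at 10°.
I₂ = I₁ cos²(79°) = 0.5 · 0.03641 I₀ = 0.0182 I₀.
I₃ = I₂ cos²(16°) = 0.0182 · 0.924 I₀ = 0.01682 I₀.
I₄ = I₃ cos²(45°) = 0.01682 · 0.5 I₀ = 0.00841 I₀.
Transmitted fraction = 0.00841.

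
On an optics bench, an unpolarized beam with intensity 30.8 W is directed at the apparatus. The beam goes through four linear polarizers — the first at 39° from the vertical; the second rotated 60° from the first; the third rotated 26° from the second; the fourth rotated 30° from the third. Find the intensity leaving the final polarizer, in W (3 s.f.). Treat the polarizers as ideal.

I ≈ 2.33 W

Unpolarized light through the first polarizer → I₁ = 30.8 W/2 = 15.4 W, polarized at 39°.
I₂ = I₁ · cos²(60°) = 15.4 · 0.25 = 3.85 W.
I₃ = I₂ · cos²(26°) = 3.85 · 0.8078 = 3.11 W.
I₄ = I₃ · cos²(30°) = 3.11 · 0.75 = 2.333 W.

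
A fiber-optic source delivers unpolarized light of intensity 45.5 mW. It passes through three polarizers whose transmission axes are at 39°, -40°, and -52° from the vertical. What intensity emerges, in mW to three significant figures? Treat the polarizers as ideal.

Unpolarized light through the first polarizer → I₁ = 45.5 mW/2 = 22.75 mW, polarized at 39°.
I₂ = I₁ · cos²(79°) = 22.75 · 0.03641 = 0.8283 mW.
I₃ = I₂ · cos²(12°) = 0.8283 · 0.9568 = 0.7925 mW.

I ≈ 0.792 mW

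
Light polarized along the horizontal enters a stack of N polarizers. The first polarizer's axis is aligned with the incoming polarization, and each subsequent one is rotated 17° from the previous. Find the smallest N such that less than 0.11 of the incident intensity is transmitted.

N = 26

First polarizer is aligned with the polarization: full transmission.
Each further stage multiplies by cos²(17°) = 0.9145.
After N polarizers: T = 0.9145^(N−1). Require T < 0.11 ⇒ N−1 > ln(0.11)/ln(0.9145) = 24.70, so N−1 ≥ 25 and N = 26.
Check: N=26 gives T = 0.1071 < 0.11; N=25 gives T = 0.1171.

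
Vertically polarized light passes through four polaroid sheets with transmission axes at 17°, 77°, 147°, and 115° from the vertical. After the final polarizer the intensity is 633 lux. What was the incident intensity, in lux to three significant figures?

By Malus's law, I₁ = I₀ cos²(17° − 0°) = I₀ cos²(17°) = 0.9145 I₀.
I₂ = I₁ cos²(77° − 17°) = 0.9145 I₀ · cos²(60°) = 0.2286 I₀.
I₃ = I₂ cos²(147° − 77°) = 0.2286 I₀ · cos²(70°) = 0.02674 I₀.
I₄ = I₃ cos²(115° − 147°) = 0.02674 I₀ · cos²(32°) = 0.01923 I₀.
So 633 lux = 0.01923 I₀, giving I₀ = 633/0.01923 = 3.291e+04 lux.

I₀ ≈ 3.29e4 lux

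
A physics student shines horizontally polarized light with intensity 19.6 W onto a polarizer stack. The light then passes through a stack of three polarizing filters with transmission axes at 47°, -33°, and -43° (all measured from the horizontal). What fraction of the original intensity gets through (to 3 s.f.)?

I/I₀ ≈ 0.0136

I₁ = 19.6 W · cos²(47°) = 9.116 W.
I₂ = I₁ · cos²(80°) = 9.116 · 0.03015 = 0.2749 W.
I₃ = I₂ · cos²(10°) = 0.2749 · 0.9698 = 0.2666 W.
Transmitted fraction = 0.0136.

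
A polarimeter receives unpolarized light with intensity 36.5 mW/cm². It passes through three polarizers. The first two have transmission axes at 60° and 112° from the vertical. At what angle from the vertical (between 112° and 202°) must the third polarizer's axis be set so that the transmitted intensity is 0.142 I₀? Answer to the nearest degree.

θ ≈ 142°

Unpolarized light through the first polarizer → I₁ = ½ I₀, now polarized at 60°.
I₂ = I₁ cos²(112° − 60°) = 0.5 I₀ · cos²(52°) = 0.1895 I₀.
Need I₃/I₀ = 0.142, so cos²(θ − 112°) = 0.142 / 0.1895 = 0.7493.
θ − 112° = arccos(√0.7493) = 30.0°, giving θ ≈ 112 + 30.0 = 142.0°.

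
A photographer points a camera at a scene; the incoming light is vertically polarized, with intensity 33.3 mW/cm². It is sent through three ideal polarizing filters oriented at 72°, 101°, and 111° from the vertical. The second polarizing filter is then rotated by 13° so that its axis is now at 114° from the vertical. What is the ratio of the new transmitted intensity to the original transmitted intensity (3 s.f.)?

Before rotation:
By Malus's law, I₁ = I₀ cos²(72° − 0°) = I₀ cos²(72°) = 0.09549 I₀.
I₂ = I₁ cos²(101° − 72°) = 0.09549 I₀ · cos²(29°) = 0.07305 I₀.
I₃ = I₂ cos²(111° − 101°) = 0.07305 I₀ · cos²(10°) = 0.07084 I₀.
After rotation:
I₁ = I₀ cos²(72° − 0°) = I₀ cos²(72°) = 0.09549 I₀.
I₂ = I₁ cos²(114° − 72°) = 0.09549 I₀ · cos²(42°) = 0.05274 I₀.
I₃ = I₂ cos²(111° − 114°) = 0.05274 I₀ · cos²(3°) = 0.05259 I₀.
Ratio = 0.05259 / 0.07084 = 0.7424.

I_new/I_old ≈ 0.742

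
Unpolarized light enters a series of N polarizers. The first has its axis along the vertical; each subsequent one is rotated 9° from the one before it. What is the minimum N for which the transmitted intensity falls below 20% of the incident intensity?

First polarizer halves the unpolarized light: factor 1/2.
Each further stage multiplies by cos²(9°) = 0.9755.
After N polarizers: T = 0.5·0.9755^(N−1). Require T < 0.20 ⇒ N−1 > ln(0.20/0.5)/ln(0.9755) = 36.98, so N−1 ≥ 37 and N = 38.
Check: N=38 gives T = 0.1999 < 0.20; N=37 gives T = 0.2049.

N = 38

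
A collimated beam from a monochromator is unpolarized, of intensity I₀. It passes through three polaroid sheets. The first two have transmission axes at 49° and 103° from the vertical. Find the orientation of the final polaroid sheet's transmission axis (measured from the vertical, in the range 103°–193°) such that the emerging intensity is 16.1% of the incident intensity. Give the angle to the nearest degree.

θ ≈ 118°

Unpolarized light through the first polarizer → I₁ = ½ I₀, now polarized at 49°.
I₂ = I₁ cos²(103° − 49°) = 0.5 I₀ · cos²(54°) = 0.1727 I₀.
Need I₃/I₀ = 0.161, so cos²(θ − 103°) = 0.161 / 0.1727 = 0.932.
θ − 103° = arccos(√0.932) = 15.1°, giving θ ≈ 103 + 15.1 = 118.1°.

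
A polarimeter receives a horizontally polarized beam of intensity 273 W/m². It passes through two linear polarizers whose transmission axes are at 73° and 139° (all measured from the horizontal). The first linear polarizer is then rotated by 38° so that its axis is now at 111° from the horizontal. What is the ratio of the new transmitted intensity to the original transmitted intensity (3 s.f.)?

Before rotation:
I₁ = I₀ cos²(73° − 0°) = I₀ cos²(73°) = 0.08548 I₀.
I₂ = I₁ cos²(139° − 73°) = 0.08548 I₀ · cos²(66°) = 0.01414 I₀.
After rotation:
I₁ = I₀ cos²(111° − 0°) = I₀ cos²(69°) = 0.1284 I₀.
I₂ = I₁ cos²(139° − 111°) = 0.1284 I₀ · cos²(28°) = 0.1001 I₀.
Ratio = 0.1001 / 0.01414 = 7.08.

I_new/I_old ≈ 7.08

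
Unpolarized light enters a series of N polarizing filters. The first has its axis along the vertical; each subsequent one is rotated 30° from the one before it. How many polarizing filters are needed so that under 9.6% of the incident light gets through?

First polarizer halves the unpolarized light: factor 1/2.
Each further stage multiplies by cos²(30°) = 0.75.
After N polarizers: T = 0.5·0.75^(N−1). Require T < 0.096 ⇒ N−1 > ln(0.096/0.5)/ln(0.75) = 5.74, so N−1 ≥ 6 and N = 7.
Check: N=7 gives T = 0.08899 < 0.096; N=6 gives T = 0.1187.

N = 7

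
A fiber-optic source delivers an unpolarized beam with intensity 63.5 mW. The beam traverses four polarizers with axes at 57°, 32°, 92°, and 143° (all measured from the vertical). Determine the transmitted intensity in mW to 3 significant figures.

I ≈ 2.58 mW

Unpolarized light through the first polarizer → I₁ = 63.5 mW/2 = 31.75 mW, polarized at 57°.
I₂ = I₁ · cos²(25°) = 31.75 · 0.8214 = 26.08 mW.
I₃ = I₂ · cos²(60°) = 26.08 · 0.25 = 6.52 mW.
I₄ = I₃ · cos²(51°) = 6.52 · 0.396 = 2.582 mW.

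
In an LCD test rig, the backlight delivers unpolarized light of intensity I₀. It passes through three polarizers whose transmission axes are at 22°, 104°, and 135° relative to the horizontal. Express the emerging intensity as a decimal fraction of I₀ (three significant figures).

≈ 0.00712 I₀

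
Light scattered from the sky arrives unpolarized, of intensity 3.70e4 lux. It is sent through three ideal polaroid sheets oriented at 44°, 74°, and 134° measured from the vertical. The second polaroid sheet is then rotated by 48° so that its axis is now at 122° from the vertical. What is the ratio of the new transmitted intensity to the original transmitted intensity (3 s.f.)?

Before rotation:
Unpolarized light through the first polarizer → I₁ = ½ I₀, now polarized at 44°.
I₂ = I₁ cos²(74° − 44°) = 0.5 I₀ · cos²(30°) = 0.375 I₀.
I₃ = I₂ cos²(134° − 74°) = 0.375 I₀ · cos²(60°) = 0.09375 I₀.
After rotation:
Unpolarized light through the first polarizer → I₁ = ½ I₀, now polarized at 44°.
I₂ = I₁ cos²(122° − 44°) = 0.5 I₀ · cos²(78°) = 0.02161 I₀.
I₃ = I₂ cos²(134° − 122°) = 0.02161 I₀ · cos²(12°) = 0.02068 I₀.
Ratio = 0.02068 / 0.09375 = 0.2206.

I_new/I_old ≈ 0.221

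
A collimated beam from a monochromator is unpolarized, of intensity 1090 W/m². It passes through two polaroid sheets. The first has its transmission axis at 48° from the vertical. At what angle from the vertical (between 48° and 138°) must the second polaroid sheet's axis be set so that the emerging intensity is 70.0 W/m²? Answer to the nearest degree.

Unpolarized light through the first polarizer → I₁ = ½ I₀, now polarized at 48°.
Target fraction: 70.0 / 1090 W/m² = 0.06422 of I₀.
Need I₂/I₀ = 0.06422, so cos²(θ − 48°) = 0.06422 / 0.5 = 0.1284.
θ − 48° = arccos(√0.1284) = 69.0°, giving θ ≈ 48 + 69.0 = 117.0°.

θ ≈ 117°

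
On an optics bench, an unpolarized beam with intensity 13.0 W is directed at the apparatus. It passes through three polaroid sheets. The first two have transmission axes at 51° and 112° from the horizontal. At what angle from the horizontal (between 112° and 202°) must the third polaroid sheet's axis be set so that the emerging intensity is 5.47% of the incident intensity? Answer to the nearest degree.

θ ≈ 159°

Unpolarized light through the first polarizer → I₁ = ½ I₀, now polarized at 51°.
I₂ = I₁ cos²(112° − 51°) = 0.5 I₀ · cos²(61°) = 0.1175 I₀.
Need I₃/I₀ = 0.0547, so cos²(θ − 112°) = 0.0547 / 0.1175 = 0.4655.
θ − 112° = arccos(√0.4655) = 47.0°, giving θ ≈ 112 + 47.0 = 159.0°.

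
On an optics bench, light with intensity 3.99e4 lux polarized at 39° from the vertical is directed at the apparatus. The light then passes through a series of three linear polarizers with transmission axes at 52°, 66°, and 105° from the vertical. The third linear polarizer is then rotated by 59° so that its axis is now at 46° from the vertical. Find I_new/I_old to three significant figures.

I_new/I_old ≈ 1.46

Before rotation:
I₁ = I₀ cos²(52° − 39°) = I₀ cos²(13°) = 0.9494 I₀.
I₂ = I₁ cos²(66° − 52°) = 0.9494 I₀ · cos²(14°) = 0.8938 I₀.
I₃ = I₂ cos²(105° − 66°) = 0.8938 I₀ · cos²(39°) = 0.5398 I₀.
After rotation:
I₁ = I₀ cos²(52° − 39°) = I₀ cos²(13°) = 0.9494 I₀.
I₂ = I₁ cos²(66° − 52°) = 0.9494 I₀ · cos²(14°) = 0.8938 I₀.
I₃ = I₂ cos²(46° − 66°) = 0.8938 I₀ · cos²(20°) = 0.7893 I₀.
Ratio = 0.7893 / 0.5398 = 1.462.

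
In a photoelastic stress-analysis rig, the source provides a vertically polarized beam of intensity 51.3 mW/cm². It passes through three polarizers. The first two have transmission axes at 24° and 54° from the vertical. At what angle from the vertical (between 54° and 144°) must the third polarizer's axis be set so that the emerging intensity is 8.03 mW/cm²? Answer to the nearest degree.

By Malus's law, I₁ = I₀ cos²(24° − 0°) = I₀ cos²(24°) = 0.8346 I₀.
I₂ = I₁ cos²(54° − 24°) = 0.8346 I₀ · cos²(30°) = 0.6259 I₀.
Target fraction: 8.03 / 51.3 mW/cm² = 0.1565 of I₀.
Need I₃/I₀ = 0.1565, so cos²(θ − 54°) = 0.1565 / 0.6259 = 0.2501.
θ − 54° = arccos(√0.2501) = 60.0°, giving θ ≈ 54 + 60.0 = 114.0°.

θ ≈ 114°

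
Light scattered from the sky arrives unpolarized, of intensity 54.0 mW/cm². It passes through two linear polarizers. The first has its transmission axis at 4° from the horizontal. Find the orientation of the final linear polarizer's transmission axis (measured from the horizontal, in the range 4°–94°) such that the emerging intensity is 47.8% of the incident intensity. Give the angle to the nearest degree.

θ ≈ 16°

Unpolarized light through the first polarizer → I₁ = ½ I₀, now polarized at 4°.
Need I₂/I₀ = 0.478, so cos²(θ − 4°) = 0.478 / 0.5 = 0.956.
θ − 4° = arccos(√0.956) = 12.1°, giving θ ≈ 4 + 12.1 = 16.1°.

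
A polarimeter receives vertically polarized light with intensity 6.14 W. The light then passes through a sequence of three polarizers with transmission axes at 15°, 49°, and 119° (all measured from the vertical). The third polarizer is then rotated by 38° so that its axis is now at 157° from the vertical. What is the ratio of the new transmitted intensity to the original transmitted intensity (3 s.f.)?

I_new/I_old ≈ 0.816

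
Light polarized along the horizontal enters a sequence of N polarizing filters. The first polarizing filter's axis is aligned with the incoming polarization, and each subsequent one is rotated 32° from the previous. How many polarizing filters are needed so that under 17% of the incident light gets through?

N = 7

First polarizer is aligned with the polarization: full transmission.
Each further stage multiplies by cos²(32°) = 0.7192.
After N polarizers: T = 0.7192^(N−1). Require T < 0.17 ⇒ N−1 > ln(0.17)/ln(0.7192) = 5.38, so N−1 ≥ 6 and N = 7.
Check: N=7 gives T = 0.1384 < 0.17; N=6 gives T = 0.1924.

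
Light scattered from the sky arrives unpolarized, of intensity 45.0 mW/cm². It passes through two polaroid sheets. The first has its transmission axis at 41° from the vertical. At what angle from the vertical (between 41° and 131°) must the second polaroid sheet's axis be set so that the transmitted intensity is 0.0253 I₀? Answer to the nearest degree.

Unpolarized light through the first polarizer → I₁ = ½ I₀, now polarized at 41°.
Need I₂/I₀ = 0.0253, so cos²(θ − 41°) = 0.0253 / 0.5 = 0.0506.
θ − 41° = arccos(√0.0506) = 77.0°, giving θ ≈ 41 + 77.0 = 118.0°.

θ ≈ 118°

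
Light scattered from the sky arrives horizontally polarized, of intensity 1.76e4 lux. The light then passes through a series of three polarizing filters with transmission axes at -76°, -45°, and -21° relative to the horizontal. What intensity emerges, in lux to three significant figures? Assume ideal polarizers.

I ≈ 632 lux

I₁ = 1.76e4 lux · cos²(76°) = 1030 lux.
I₂ = I₁ · cos²(31°) = 1030 · 0.7347 = 756.8 lux.
I₃ = I₂ · cos²(24°) = 756.8 · 0.8346 = 631.6 lux.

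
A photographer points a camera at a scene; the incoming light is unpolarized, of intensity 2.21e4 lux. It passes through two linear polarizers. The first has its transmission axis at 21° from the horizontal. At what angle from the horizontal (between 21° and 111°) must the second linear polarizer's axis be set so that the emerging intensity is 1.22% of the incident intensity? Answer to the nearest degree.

θ ≈ 102°

Unpolarized light through the first polarizer → I₁ = ½ I₀, now polarized at 21°.
Need I₂/I₀ = 0.0122, so cos²(θ − 21°) = 0.0122 / 0.5 = 0.0244.
θ − 21° = arccos(√0.0244) = 81.0°, giving θ ≈ 21 + 81.0 = 102.0°.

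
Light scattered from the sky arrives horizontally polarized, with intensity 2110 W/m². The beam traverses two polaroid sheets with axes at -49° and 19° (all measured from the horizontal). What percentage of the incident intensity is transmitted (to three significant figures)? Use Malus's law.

≈ 6.04%

By Malus's law, I₁ = 2110 W/m² · cos²(49°) = 908.2 W/m².
I₂ = I₁ · cos²(68°) = 908.2 · 0.1403 = 127.4 W/m².
That is 6.04% of the incident intensity.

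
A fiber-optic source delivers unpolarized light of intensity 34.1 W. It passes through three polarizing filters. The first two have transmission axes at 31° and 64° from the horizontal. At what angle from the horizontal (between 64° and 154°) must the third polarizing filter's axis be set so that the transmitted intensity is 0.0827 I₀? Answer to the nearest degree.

θ ≈ 125°

Unpolarized light through the first polarizer → I₁ = ½ I₀, now polarized at 31°.
I₂ = I₁ cos²(64° − 31°) = 0.5 I₀ · cos²(33°) = 0.3517 I₀.
Need I₃/I₀ = 0.0827, so cos²(θ − 64°) = 0.0827 / 0.3517 = 0.2352.
θ − 64° = arccos(√0.2352) = 61.0°, giving θ ≈ 64 + 61.0 = 125.0°.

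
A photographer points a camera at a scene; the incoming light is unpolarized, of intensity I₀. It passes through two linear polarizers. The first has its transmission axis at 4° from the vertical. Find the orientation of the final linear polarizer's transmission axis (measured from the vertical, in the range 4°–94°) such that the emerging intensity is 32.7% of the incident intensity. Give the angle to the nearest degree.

θ ≈ 40°

Unpolarized light through the first polarizer → I₁ = ½ I₀, now polarized at 4°.
Need I₂/I₀ = 0.327, so cos²(θ − 4°) = 0.327 / 0.5 = 0.654.
θ − 4° = arccos(√0.654) = 36.0°, giving θ ≈ 4 + 36.0 = 40.0°.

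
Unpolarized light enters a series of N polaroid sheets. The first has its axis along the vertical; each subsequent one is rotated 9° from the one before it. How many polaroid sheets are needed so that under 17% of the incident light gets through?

N = 45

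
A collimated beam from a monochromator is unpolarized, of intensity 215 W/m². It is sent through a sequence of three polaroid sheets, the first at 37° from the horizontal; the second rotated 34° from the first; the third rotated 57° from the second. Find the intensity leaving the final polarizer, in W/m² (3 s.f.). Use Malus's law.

I ≈ 21.9 W/m²

Unpolarized light through the first polarizer → I₁ = 215 W/m²/2 = 107.5 W/m², polarized at 37°.
I₂ = I₁ · cos²(34°) = 107.5 · 0.6873 = 73.89 W/m².
I₃ = I₂ · cos²(57°) = 73.89 · 0.2966 = 21.92 W/m².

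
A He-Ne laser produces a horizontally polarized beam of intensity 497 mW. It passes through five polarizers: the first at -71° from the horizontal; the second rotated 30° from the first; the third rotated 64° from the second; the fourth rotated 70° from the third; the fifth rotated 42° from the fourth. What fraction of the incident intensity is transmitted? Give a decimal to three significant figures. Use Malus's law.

I/I₀ ≈ 0.000987

By Malus's law, I₁ = 497 mW · cos²(71°) = 52.68 mW.
I₂ = I₁ · cos²(30°) = 52.68 · 0.75 = 39.51 mW.
I₃ = I₂ · cos²(64°) = 39.51 · 0.1922 = 7.593 mW.
I₄ = I₃ · cos²(70°) = 7.593 · 0.117 = 0.8882 mW.
I₅ = I₄ · cos²(42°) = 0.8882 · 0.5523 = 0.4905 mW.
Transmitted fraction = 0.0009869.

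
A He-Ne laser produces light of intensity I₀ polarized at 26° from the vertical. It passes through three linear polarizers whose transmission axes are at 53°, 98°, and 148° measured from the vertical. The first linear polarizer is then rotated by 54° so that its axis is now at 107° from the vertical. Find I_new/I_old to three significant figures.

I_new/I_old ≈ 0.0601

Before rotation:
I₁ = I₀ cos²(53° − 26°) = I₀ cos²(27°) = 0.7939 I₀.
I₂ = I₁ cos²(98° − 53°) = 0.7939 I₀ · cos²(45°) = 0.3969 I₀.
I₃ = I₂ cos²(148° − 98°) = 0.3969 I₀ · cos²(50°) = 0.164 I₀.
After rotation:
I₁ = I₀ cos²(107° − 26°) = I₀ cos²(81°) = 0.02447 I₀.
I₂ = I₁ cos²(98° − 107°) = 0.02447 I₀ · cos²(9°) = 0.02387 I₀.
I₃ = I₂ cos²(148° − 98°) = 0.02387 I₀ · cos²(50°) = 0.009864 I₀.
Ratio = 0.009864 / 0.164 = 0.06014.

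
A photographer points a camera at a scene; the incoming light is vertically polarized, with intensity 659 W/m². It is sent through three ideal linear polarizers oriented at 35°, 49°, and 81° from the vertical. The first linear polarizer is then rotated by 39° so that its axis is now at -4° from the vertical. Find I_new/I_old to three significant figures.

I_new/I_old ≈ 0.571

Before rotation:
I₁ = I₀ cos²(35° − 0°) = I₀ cos²(35°) = 0.671 I₀.
I₂ = I₁ cos²(49° − 35°) = 0.671 I₀ · cos²(14°) = 0.6317 I₀.
I₃ = I₂ cos²(81° − 49°) = 0.6317 I₀ · cos²(32°) = 0.4543 I₀.
After rotation:
I₁ = I₀ cos²(-4° − 0°) = I₀ cos²(4°) = 0.9951 I₀.
I₂ = I₁ cos²(49° + 4°) = 0.9951 I₀ · cos²(53°) = 0.3604 I₀.
I₃ = I₂ cos²(81° − 49°) = 0.3604 I₀ · cos²(32°) = 0.2592 I₀.
Ratio = 0.2592 / 0.4543 = 0.5705.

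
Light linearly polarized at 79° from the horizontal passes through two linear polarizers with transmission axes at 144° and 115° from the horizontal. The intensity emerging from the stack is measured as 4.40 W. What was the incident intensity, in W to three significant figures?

I₁ = I₀ cos²(144° − 79°) = I₀ cos²(65°) = 0.1786 I₀.
I₂ = I₁ cos²(115° − 144°) = 0.1786 I₀ · cos²(29°) = 0.1366 I₀.
So 4.40 W = 0.1366 I₀, giving I₀ = 4.40/0.1366 = 32.2 W.

I₀ ≈ 32.2 W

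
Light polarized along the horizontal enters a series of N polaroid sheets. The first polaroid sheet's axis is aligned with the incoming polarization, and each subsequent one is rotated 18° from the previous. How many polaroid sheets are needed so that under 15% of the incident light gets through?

First polarizer is aligned with the polarization: full transmission.
Each further stage multiplies by cos²(18°) = 0.9045.
After N polarizers: T = 0.9045^(N−1). Require T < 0.15 ⇒ N−1 > ln(0.15)/ln(0.9045) = 18.90, so N−1 ≥ 19 and N = 20.
Check: N=20 gives T = 0.1485 < 0.15; N=19 gives T = 0.1642.

N = 20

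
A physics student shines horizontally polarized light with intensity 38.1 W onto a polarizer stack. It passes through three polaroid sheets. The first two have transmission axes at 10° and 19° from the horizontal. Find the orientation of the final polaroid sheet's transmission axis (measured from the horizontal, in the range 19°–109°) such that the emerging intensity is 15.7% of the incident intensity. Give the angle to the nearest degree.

θ ≈ 85°

I₁ = I₀ cos²(10° − 0°) = I₀ cos²(10°) = 0.9698 I₀.
I₂ = I₁ cos²(19° − 10°) = 0.9698 I₀ · cos²(9°) = 0.9461 I₀.
Need I₃/I₀ = 0.157, so cos²(θ − 19°) = 0.157 / 0.9461 = 0.1659.
θ − 19° = arccos(√0.1659) = 66.0°, giving θ ≈ 19 + 66.0 = 85.0°.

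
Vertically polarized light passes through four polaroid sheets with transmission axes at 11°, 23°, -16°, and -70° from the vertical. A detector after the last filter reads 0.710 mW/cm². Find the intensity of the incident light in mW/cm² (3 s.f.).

I₀ ≈ 3.69 mW/cm²

I₁ = I₀ cos²(11° − 0°) = I₀ cos²(11°) = 0.9636 I₀.
I₂ = I₁ cos²(23° − 11°) = 0.9636 I₀ · cos²(12°) = 0.9219 I₀.
I₃ = I₂ cos²(-16° − 23°) = 0.9219 I₀ · cos²(39°) = 0.5568 I₀.
I₄ = I₃ cos²(-70° + 16°) = 0.5568 I₀ · cos²(54°) = 0.1924 I₀.
So 0.710 mW/cm² = 0.1924 I₀, giving I₀ = 0.710/0.1924 = 3.691 mW/cm².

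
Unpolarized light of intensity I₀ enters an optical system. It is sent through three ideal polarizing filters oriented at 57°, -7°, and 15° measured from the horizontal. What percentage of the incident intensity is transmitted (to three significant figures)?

≈ 8.26%

Unpolarized light through the first polarizer → I₁ = ½ I₀, now polarized at 57°.
I₂ = I₁ cos²(-7° − 57°) = 0.5 I₀ · cos²(64°) = 0.09608 I₀.
I₃ = I₂ cos²(15° + 7°) = 0.09608 I₀ · cos²(22°) = 0.0826 I₀.
That is 8.26% of the incident intensity.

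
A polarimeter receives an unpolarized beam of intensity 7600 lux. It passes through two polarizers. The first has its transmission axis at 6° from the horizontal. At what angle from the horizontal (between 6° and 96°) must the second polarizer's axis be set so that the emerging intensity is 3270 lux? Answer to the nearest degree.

Unpolarized light through the first polarizer → I₁ = ½ I₀, now polarized at 6°.
Target fraction: 3270 / 7600 lux = 0.4303 of I₀.
Need I₂/I₀ = 0.4303, so cos²(θ − 6°) = 0.4303 / 0.5 = 0.8605.
θ − 6° = arccos(√0.8605) = 21.9°, giving θ ≈ 6 + 21.9 = 27.9°.

θ ≈ 28°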